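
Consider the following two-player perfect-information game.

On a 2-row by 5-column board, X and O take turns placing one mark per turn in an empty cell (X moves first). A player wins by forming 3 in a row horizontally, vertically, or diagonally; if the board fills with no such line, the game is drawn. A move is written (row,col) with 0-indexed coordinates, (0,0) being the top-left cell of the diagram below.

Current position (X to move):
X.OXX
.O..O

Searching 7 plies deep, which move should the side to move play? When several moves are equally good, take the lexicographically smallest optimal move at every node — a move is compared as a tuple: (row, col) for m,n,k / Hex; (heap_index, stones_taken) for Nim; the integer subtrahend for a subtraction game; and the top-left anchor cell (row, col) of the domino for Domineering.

X's best at [X.OXX/.O..O]: (1,0)

p1 X@[X.OXX/.O..O]: (0,1)[XXOXX/.O..O]-1 (1,0)[X.OXX/XO..O]+0* (1,2)[X.OXX/.OX.O]+0 (1,3)[X.OXX/.O.XO]+0
p2 O@[X.OXX/XO..O]: (0,1)[XOOXX/XO..O]+0* (1,2)[X.OXX/XOO.O]+0 (1,3)[X.OXX/XO.OO]+0
p3 X@[XOOXX/XO..O]: (1,2)[XOOXX/XOX.O]+0* (1,3)[XOOXX/XO.XO]+0
p4 O@[XOOXX/XOX.O]: (1,3)[XOOXX/XOXOO]+0*
p5 X@[XOOXX/XOXOO] terminal +0; root [X.OXX/.O..O] d7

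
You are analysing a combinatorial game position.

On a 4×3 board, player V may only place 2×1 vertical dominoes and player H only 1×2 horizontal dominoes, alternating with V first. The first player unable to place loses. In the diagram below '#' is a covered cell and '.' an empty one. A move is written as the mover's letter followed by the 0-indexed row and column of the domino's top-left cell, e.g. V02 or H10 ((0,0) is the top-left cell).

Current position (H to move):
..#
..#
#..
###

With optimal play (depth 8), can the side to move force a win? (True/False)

ply 1, H at ..#/..#/#../### | H00=-1→###/..#/#../###; H10=+1→..#/###/#../###*; H21=-1→..#/..#/###/###
ply 2: ..#/###/#../### is terminal -1 (V); from ..#/..#/#../### depth 8

H winning at [..#/..#/#../###]: True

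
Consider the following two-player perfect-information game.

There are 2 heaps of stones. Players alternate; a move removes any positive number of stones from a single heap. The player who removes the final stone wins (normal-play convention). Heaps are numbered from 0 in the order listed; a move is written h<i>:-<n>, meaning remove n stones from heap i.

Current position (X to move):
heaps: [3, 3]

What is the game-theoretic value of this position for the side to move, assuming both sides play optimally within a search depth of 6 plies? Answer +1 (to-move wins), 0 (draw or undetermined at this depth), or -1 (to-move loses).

p1 X@[(3,3)]: h0:-1[(2,3)]-1* h0:-2[(1,3)]-1 h0:-3[(0,3)]-1 h1:-1[(3,2)]-1 h1:-2[(3,1)]-1 h1:-3[(3,0)]-1
p2 O@[(2,3)]: h0:-1[(1,3)]-1 h0:-2[(0,3)]-1 h1:-1[(2,2)]+1* h1:-2[(2,1)]-1 h1:-3[(2,0)]-1
p3 X@[(2,2)]: h0:-1[(1,2)]-1* h0:-2[(0,2)]-1 h1:-1[(2,1)]-1 h1:-2[(2,0)]-1
p4 O@[(1,2)]: h0:-1[(0,2)]-1 h1:-1[(1,1)]+1* h1:-2[(1,0)]-1
p5 X@[(1,1)]: h0:-1[(0,1)]-1* h1:-1[(1,0)]-1
p6 O@[(0,1)]: h1:-1[(0,0)]+1*
p7 X@[(0,0)] terminal -1; root [(3,3)] d6

value((3,3), X) = -1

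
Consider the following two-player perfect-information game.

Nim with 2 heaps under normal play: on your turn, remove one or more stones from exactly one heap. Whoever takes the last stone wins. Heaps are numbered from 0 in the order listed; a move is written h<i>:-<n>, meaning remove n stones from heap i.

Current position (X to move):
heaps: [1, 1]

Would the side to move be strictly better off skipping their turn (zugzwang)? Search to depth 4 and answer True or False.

p1 X@[(1,1)]: h0:-1[(0,1)]-1* h1:-1[(1,0)]-1
p2 O@[(0,1)]: h1:-1[(0,0)]+1*
p3 X@[(0,0)] terminal -1; root [(1,1)] d4
suppose X passes — search the same position with O to move:
pass> p1 O@[(1,1)]: h0:-1[(0,1)]-1* h1:-1[(1,0)]-1
pass> p2 X@[(0,1)]: h1:-1[(0,0)]+1*
pass> p3 O@[(0,0)] terminal -1; root [(1,1)] d4
for X: play -1, pass +1

zugzwang((1,1), X) = True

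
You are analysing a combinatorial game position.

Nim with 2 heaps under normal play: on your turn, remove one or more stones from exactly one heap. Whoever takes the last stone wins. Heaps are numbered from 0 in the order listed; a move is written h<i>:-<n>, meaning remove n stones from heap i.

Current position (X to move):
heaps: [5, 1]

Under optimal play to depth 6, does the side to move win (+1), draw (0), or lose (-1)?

ply 1, X at (5,1) | h0:-1=-1→(4,1); h0:-2=-1→(3,1); h0:-3=-1→(2,1); h0:-4=+1→(1,1)*; h0:-5=-1→(0,1); h1:-1=-1→(5,0)
ply 2, O at (1,1) | h0:-1=-1→(0,1)*; h1:-1=-1→(1,0)
ply 3, X at (0,1) | h1:-1=+1→(0,0)*
ply 4: (0,0) is terminal -1 (O); from (5,1) depth 6

value((5,1), X) = +1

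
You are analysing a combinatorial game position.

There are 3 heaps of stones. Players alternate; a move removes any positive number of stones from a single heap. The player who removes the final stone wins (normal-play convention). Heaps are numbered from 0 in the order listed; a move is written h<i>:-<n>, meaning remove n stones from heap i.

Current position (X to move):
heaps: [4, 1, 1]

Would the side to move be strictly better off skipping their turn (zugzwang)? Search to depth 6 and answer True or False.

zugzwang((4,1,1), X) = False

ply 1, X at (4,1,1) | h0:-1=-1→(3,1,1); h0:-2=-1→(2,1,1); h0:-3=-1→(1,1,1); h0:-4=+1→(0,1,1)*; h1:-1=-1→(4,0,1); h2:-1=-1→(4,1,0)
ply 2, O at (0,1,1) | h1:-1=-1→(0,0,1)*; h2:-1=-1→(0,1,0)
ply 3, X at (0,0,1) | h2:-1=+1→(0,0,0)*
ply 4: (0,0,0) is terminal -1 (O); from (4,1,1) depth 6
pass branch (O moves first from the same position):
  | ply 1, O at (4,1,1) | h0:-1=-1→(3,1,1); h0:-2=-1→(2,1,1); h0:-3=-1→(1,1,1); h0:-4=+1→(0,1,1)*; h1:-1=-1→(4,0,1); h2:-1=-1→(4,1,0)
  | ply 2, X at (0,1,1) | h1:-1=-1→(0,0,1)*; h2:-1=-1→(0,1,0)
  | ply 3, O at (0,0,1) | h2:-1=+1→(0,0,0)*
  | ply 4: (0,0,0) is terminal -1 (X); from (4,1,1) depth 6
X moving scores +1; X passing scores -1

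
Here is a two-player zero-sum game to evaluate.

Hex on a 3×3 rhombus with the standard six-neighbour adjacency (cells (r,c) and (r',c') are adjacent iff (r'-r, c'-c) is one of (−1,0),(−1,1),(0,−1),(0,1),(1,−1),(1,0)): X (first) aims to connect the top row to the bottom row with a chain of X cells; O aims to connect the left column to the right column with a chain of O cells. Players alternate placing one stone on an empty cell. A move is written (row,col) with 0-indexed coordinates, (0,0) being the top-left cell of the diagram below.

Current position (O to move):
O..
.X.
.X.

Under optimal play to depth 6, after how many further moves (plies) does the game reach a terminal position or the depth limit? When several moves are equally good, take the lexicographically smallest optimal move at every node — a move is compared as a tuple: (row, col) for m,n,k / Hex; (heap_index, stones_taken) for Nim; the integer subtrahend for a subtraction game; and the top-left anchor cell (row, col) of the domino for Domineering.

PV length from [O../.X./.X.]: 2 plies

p1 O@[O../.X./.X.]: (0,1)[OO./.X./.X.]-1* (0,2)[O.O/.X./.X.]-1 (1,0)[O../OX./.X.]-1 (1,2)[O../.XO/.X.]-1 (2,0)[O../.X./OX.]-1 (2,2)[O../.X./.XO]-1
p2 X@[OO./.X./.X.]: (0,2)[OOX/.X./.X.]+1* (1,0)[OO./XX./.X.]-1 (1,2)[OO./.XX/.X.]-1 (2,0)[OO./.X./XX.]-1 (2,2)[OO./.X./.XX]-1
p3 O@[OOX/.X./.X.] terminal -1; root [O../.X./.X.] d6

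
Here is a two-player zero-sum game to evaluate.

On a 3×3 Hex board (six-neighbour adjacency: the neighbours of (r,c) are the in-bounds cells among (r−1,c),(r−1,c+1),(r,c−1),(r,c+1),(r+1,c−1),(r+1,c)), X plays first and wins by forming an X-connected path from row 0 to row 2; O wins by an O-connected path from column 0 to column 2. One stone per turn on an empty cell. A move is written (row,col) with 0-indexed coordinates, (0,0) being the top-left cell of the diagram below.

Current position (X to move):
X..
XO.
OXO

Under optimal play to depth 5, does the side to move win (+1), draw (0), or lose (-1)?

value(X../XO./OXO, X) = -1

p1 X@[X../XO./OXO]: (0,1)[XX./XO./OXO]-1* (0,2)[X.X/XO./OXO]-1 (1,2)[X../XOX/OXO]-1
p2 O@[XX./XO./OXO]: (0,2)[XXO/XO./OXO]+1* (1,2)[XX./XOO/OXO]+1
p3 X@[XXO/XO./OXO] terminal -1; root [X../XO./OXO] d5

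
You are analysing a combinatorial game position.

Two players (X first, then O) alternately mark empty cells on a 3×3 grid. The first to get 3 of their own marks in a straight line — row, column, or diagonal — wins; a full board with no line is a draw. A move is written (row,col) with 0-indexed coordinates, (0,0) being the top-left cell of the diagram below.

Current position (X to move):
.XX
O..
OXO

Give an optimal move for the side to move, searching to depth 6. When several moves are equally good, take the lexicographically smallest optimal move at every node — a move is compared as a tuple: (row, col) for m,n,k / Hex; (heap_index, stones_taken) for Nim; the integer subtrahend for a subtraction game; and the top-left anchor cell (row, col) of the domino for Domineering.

p1 X@[.XX/O../OXO]: (0,0)[XXX/O../OXO]+1* (1,1)[.XX/OX./OXO]+1 (1,2)[.XX/O.X/OXO]-1
p2 O@[XXX/O../OXO] terminal -1; root [.XX/O../OXO] d6

X's best at [.XX/O../OXO]: (0,0)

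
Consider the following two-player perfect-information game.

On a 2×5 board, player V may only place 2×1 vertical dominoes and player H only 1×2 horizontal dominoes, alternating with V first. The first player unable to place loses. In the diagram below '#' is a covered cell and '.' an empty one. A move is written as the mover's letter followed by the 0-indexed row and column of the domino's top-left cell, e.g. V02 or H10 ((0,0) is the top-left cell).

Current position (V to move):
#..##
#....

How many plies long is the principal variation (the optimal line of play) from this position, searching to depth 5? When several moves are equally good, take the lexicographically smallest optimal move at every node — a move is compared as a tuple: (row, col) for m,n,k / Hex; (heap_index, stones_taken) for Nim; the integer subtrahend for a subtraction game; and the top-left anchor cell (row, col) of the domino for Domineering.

PV length from [#..##/#....]: 3 plies

p1 V@[#..##/#....]: V01[##.##/##...]-1 V02[#.###/#.#..]+1*
p2 H@[#.###/#.#..]: H13[#.###/#.###]-1*
p3 V@[#.###/#.###]: V01[#####/#####]+1*
p4 H@[#####/#####] terminal -1; root [#..##/#....] d5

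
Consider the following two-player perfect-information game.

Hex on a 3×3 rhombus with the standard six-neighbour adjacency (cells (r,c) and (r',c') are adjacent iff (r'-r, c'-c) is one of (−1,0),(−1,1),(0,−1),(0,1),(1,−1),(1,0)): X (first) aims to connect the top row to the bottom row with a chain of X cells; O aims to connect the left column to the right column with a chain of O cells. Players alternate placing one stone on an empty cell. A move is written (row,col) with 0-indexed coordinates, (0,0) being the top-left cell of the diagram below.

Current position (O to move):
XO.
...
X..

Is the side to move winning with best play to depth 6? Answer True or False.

p1 O@[XO./.../X..]: (0,2)[XOO/.../X..]-1* (1,0)[XO./O../X..]-1 (1,1)[XO./.O./X..]-1 (1,2)[XO./..O/X..]-1 (2,1)[XO./.../XO.]-1 (2,2)[XO./.../X.O]-1
p2 X@[XOO/.../X..]: (1,0)[XOO/X../X..]+1* (1,1)[XOO/.X./X..]-1 (1,2)[XOO/..X/X..]-1 (2,1)[XOO/.../XX.]-1 (2,2)[XOO/.../X.X]-1
p3 O@[XOO/X../X..] terminal -1; root [XO./.../X..] d6

O winning at [XO./.../X..]: False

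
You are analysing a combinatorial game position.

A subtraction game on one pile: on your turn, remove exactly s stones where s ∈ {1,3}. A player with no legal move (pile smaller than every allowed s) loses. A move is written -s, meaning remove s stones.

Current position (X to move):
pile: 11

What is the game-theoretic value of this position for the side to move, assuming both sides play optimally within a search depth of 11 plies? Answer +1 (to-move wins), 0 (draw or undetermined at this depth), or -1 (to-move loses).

p1 X@[11]: -1[10]+1* -3[8]+1
p2 O@[10]: -1[9]-1* -3[7]-1
p3 X@[9]: -1[8]+1* -3[6]+1
p4 O@[8]: -1[7]-1* -3[5]-1
p5 X@[7]: -1[6]+1* -3[4]+1
p6 O@[6]: -1[5]-1* -3[3]-1
p7 X@[5]: -1[4]+1* -3[2]+1
p8 O@[4]: -1[3]-1* -3[1]-1
p9 X@[3]: -1[2]+1* -3[0]+1
p10 O@[2]: -1[1]-1*
p11 X@[1]: -1[0]+1*
p12 O@[0] terminal -1; root [11] d11

value(11, X) = +1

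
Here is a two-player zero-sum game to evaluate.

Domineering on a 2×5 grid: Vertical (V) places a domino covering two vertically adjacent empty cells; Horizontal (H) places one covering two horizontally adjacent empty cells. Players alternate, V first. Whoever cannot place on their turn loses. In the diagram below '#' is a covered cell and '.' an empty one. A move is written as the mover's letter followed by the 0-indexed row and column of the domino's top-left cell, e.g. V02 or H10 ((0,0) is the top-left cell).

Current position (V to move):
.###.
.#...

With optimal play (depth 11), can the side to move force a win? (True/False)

V winning at [.###./.#...]: True

p1 V@[.###./.#...]: V00[####./##...]-1 V04[.####/.#..#]+1*
p2 H@[.####/.#..#]: H12[.####/.####]-1*
p3 V@[.####/.####]: V00[#####/#####]+1*
p4 H@[#####/#####] terminal -1; root [.###./.#...] d11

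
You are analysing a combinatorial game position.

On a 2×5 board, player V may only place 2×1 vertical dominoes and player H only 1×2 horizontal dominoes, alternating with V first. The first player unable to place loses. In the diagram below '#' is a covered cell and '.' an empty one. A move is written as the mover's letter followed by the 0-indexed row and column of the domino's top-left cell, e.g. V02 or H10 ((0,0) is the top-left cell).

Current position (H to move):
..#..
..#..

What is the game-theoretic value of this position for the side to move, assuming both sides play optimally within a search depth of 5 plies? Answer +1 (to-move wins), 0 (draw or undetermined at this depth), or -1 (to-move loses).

value(..#../..#.., H) = -1

p1 H@[..#../..#..]: H00[###../..#..]-1* H03[..###/..#..]-1 H10[..#../###..]-1 H13[..#../..###]-1
p2 V@[###../..#..]: V03[####./..##.]+1* V04[###.#/..#.#]+1
p3 H@[####./..##.]: H10[####./####.]-1*
p4 V@[####./####.]: V04[#####/#####]+1*
p5 H@[#####/#####] terminal -1; root [..#../..#..] d5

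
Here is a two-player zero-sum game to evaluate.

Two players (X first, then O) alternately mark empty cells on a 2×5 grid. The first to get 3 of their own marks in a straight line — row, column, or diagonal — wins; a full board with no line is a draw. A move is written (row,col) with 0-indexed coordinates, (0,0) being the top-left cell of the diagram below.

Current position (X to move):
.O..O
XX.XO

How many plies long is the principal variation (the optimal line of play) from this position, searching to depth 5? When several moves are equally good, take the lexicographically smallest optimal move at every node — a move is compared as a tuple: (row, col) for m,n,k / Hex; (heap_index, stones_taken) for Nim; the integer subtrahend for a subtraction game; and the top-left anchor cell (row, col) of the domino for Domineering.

PV length from [.O..O/XX.XO]: 1 ply

ply 1, X at .O..O/XX.XO | (0,0)=+0→XO..O/XX.XO; (0,2)=+0→.OX.O/XX.XO; (0,3)=+0→.O.XO/XX.XO; (1,2)=+1→.O..O/XXXXO*
ply 2: .O..O/XXXXO is terminal -1 (O); from .O..O/XX.XO depth 5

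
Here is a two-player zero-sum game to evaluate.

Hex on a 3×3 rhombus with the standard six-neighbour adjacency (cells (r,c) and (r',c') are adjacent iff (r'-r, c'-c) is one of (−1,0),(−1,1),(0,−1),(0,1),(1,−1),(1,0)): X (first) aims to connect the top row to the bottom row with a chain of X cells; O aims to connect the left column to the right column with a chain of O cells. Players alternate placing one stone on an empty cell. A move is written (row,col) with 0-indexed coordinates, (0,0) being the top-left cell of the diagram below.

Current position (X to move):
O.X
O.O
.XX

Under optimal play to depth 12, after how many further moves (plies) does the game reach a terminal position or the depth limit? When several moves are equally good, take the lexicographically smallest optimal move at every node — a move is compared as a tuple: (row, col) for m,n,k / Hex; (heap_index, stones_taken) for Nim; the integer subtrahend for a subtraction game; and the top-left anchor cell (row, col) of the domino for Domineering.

[O.X/O.O/.XX] X move#1: (0,1):-1/OXX/O.O/.XX, (1,1):+1/O.X/OXO/.XX*, (2,0):-1/O.X/O.O/XXX
[O.X/OXO/.XX] end (terminal -1, O#2); searched O.X/O.O/.XX to 12

PV length from [O.X/O.O/.XX]: 1 ply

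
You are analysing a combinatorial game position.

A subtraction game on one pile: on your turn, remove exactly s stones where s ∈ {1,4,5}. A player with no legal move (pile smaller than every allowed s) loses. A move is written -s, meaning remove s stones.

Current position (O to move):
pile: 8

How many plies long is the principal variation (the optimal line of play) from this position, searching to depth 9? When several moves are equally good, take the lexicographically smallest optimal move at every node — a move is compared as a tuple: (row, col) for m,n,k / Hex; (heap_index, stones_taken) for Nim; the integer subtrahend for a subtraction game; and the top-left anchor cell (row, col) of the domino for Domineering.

[8] O move#1: -1:-1/7*, -4:-1/4, -5:-1/3
[7] X move#2: -1:-1/6, -4:-1/3, -5:+1/2*
[2] O move#3: -1:-1/1*
[1] X move#4: -1:+1/0*
[0] end (terminal -1, O#5); searched 8 to 9

PV length from [8]: 4 plies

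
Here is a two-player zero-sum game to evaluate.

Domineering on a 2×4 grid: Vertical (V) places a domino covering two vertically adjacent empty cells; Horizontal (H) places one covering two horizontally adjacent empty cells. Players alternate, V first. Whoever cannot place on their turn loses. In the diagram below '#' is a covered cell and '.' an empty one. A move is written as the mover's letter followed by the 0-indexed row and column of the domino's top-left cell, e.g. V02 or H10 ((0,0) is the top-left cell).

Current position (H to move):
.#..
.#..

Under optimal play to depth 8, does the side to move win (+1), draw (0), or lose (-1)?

value(.#../.#.., H) = +1

[.#../.#..] H move#1: H02:+1/.###/.#..*, H12:+1/.#../.###
[.###/.#..] V move#2: V00:-1/####/##..*
[####/##..] H move#3: H12:+1/####/####*
[####/####] end (terminal -1, V#4); searched .#../.#.. to 8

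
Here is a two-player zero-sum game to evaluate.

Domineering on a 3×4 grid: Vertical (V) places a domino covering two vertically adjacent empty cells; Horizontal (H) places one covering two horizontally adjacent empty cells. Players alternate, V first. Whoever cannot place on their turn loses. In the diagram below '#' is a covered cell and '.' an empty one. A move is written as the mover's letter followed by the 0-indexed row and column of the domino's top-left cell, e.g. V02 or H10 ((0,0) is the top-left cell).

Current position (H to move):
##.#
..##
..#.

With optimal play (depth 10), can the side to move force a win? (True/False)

ply 1, H at ##.#/..##/..#. | H10=+1→##.#/####/..#.*; H20=+1→##.#/..##/###.
ply 2: ##.#/####/..#. is terminal -1 (V); from ##.#/..##/..#. depth 10

H winning at [##.#/..##/..#.]: True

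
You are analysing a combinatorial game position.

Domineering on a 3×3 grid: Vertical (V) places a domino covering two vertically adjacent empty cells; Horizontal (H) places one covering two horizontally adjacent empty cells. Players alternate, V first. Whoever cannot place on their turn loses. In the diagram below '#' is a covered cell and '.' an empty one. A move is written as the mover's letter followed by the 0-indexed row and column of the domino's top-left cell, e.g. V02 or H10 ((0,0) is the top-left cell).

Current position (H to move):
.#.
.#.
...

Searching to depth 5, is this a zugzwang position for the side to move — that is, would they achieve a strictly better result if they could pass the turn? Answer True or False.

[.#./.#./...] H move#1: H20:-1/.#./.#./##.*, H21:-1/.#./.#./.##
[.#./.#./##.] V move#2: V00:+1/##./##./##.*, V02:+1/.##/.##/##., V12:+1/.#./.##/###
[##./##./##.] end (terminal -1, H#3); searched .#./.#./... to 5
pass branch (V moves first from the same position):
  | [.#./.#./...] V move#1: V00:+1/##./##./...*, V02:+1/.##/.##/..., V10:+1/.#./##./#.., V12:+1/.#./.##/..#
  | [##./##./...] H move#2: H20:-1/##./##./##.*, H21:-1/##./##./.##
  | [##./##./##.] V move#3: V02:+1/###/###/##.*, V12:+1/##./###/###
  | [###/###/##.] end (terminal -1, H#4); searched .#./.#./... to 5
H moving scores -1; H passing scores -1

zugzwang(.#./.#./..., H) = False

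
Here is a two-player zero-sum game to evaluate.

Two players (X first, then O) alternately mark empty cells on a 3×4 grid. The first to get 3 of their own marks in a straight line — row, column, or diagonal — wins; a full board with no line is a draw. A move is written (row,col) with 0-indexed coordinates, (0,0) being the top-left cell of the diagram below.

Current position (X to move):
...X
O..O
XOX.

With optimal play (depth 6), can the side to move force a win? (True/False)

X winning at [...X/O..O/XOX.]: True

p1 X@[...X/O..O/XOX.]: (0,0)[X..X/O..O/XOX.]-1 (0,1)[.X.X/O..O/XOX.]+0 (0,2)[..XX/O..O/XOX.]+1* (1,1)[...X/OX.O/XOX.]+1 (1,2)[...X/O.XO/XOX.]+0 (2,3)[...X/O..O/XOXX]-1
p2 O@[..XX/O..O/XOX.]: (0,0)[O.XX/O..O/XOX.]-1* (0,1)[.OXX/O..O/XOX.]-1 (1,1)[..XX/OO.O/XOX.]-1 (1,2)[..XX/O.OO/XOX.]-1 (2,3)[..XX/O..O/XOXO]-1
p3 X@[O.XX/O..O/XOX.]: (0,1)[OXXX/O..O/XOX.]+1* (1,1)[O.XX/OX.O/XOX.]+1 (1,2)[O.XX/O.XO/XOX.]+1 (2,3)[O.XX/O..O/XOXX]+1
p4 O@[OXXX/O..O/XOX.] terminal -1; root [...X/O..O/XOX.] d6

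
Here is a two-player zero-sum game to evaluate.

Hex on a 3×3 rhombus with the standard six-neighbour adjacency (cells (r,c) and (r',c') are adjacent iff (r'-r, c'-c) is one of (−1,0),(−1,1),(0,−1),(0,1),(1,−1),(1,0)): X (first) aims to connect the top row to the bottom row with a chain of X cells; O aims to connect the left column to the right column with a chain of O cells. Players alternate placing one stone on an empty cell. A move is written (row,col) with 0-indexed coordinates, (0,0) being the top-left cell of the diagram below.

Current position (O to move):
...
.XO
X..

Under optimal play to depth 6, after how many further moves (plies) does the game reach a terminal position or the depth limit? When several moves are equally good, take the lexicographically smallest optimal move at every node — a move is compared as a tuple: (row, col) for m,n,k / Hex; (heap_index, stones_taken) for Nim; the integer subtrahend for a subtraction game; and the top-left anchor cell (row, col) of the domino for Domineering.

PV length from [.../.XO/X..]: 2 plies

[.../.XO/X..] O move#1: (0,0):-1/O../.XO/X..*, (0,1):-1/.O./.XO/X.., (0,2):-1/..O/.XO/X.., (1,0):-1/.../OXO/X.., (2,1):-1/.../.XO/XO., (2,2):-1/.../.XO/X.O
[O../.XO/X..] X move#2: (0,1):+1/OX./.XO/X..*, (0,2):+1/O.X/.XO/X.., (1,0):+1/O../XXO/X.., (2,1):+1/O../.XO/XX., (2,2):+1/O../.XO/X.X
[OX./.XO/X..] end (terminal -1, O#3); searched .../.XO/X.. to 6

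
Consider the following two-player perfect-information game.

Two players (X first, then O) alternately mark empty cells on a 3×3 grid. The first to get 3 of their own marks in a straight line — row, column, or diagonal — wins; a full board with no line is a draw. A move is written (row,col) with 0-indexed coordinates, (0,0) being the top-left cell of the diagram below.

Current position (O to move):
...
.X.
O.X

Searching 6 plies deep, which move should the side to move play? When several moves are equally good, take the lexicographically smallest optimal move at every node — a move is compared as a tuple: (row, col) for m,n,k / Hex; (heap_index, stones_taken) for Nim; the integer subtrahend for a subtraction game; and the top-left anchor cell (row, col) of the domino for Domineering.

O's best at [.../.X./O.X]: (0,0)

ply 1, O at .../.X./O.X | (0,0)=+0→O../.X./O.X*; (0,1)=-1→.O./.X./O.X; (0,2)=-1→..O/.X./O.X; (1,0)=-1→.../OX./O.X; (1,2)=-1→.../.XO/O.X; (2,1)=-1→.../.X./OOX
ply 2, X at O../.X./O.X | (0,1)=-1→OX./.X./O.X; (0,2)=-1→O.X/.X./O.X; (1,0)=+0→O../XX./O.X*; (1,2)=-1→O../.XX/O.X; (2,1)=-1→O../.X./OXX
ply 3, O at O../XX./O.X | (0,1)=-1→OO./XX./O.X; (0,2)=-1→O.O/XX./O.X; (1,2)=+0→O../XXO/O.X*; (2,1)=-1→O../XX./OOX
ply 4, X at O../XXO/O.X | (0,1)=+0→OX./XXO/O.X*; (0,2)=+0→O.X/XXO/O.X; (2,1)=+0→O../XXO/OXX
ply 5, O at OX./XXO/O.X | (0,2)=-1→OXO/XXO/O.X; (2,1)=+0→OX./XXO/OOX*
ply 6, X at OX./XXO/OOX | (0,2)=+0→OXX/XXO/OOX*
ply 7: OXX/XXO/OOX is terminal +0 (O); from .../.X./O.X depth 6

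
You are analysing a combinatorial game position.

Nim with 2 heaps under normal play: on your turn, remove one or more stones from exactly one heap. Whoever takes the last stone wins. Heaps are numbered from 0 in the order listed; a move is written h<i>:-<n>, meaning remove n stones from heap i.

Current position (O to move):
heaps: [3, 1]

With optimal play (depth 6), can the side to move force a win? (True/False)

ply 1, O at (3,1) | h0:-1=-1→(2,1); h0:-2=+1→(1,1)*; h0:-3=-1→(0,1); h1:-1=-1→(3,0)
ply 2, X at (1,1) | h0:-1=-1→(0,1)*; h1:-1=-1→(1,0)
ply 3, O at (0,1) | h1:-1=+1→(0,0)*
ply 4: (0,0) is terminal -1 (X); from (3,1) depth 6

O winning at [(3,1)]: True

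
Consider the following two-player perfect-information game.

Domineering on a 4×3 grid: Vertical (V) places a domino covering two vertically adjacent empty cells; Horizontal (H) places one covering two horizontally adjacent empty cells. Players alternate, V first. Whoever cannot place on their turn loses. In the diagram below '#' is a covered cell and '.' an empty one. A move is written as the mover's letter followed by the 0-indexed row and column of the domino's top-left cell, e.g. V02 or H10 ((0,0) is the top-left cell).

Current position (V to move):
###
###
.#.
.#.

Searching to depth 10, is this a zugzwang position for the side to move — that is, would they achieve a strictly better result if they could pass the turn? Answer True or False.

zugzwang(###/###/.#./.#., V) = False

p1 V@[###/###/.#./.#.]: V20[###/###/##./##.]+1* V22[###/###/.##/.##]+1
p2 H@[###/###/##./##.] terminal -1; root [###/###/.#./.#.] d10
pass branch (H moves first from the same position):
  | p1 H@[###/###/.#./.#.] terminal -1; root [###/###/.#./.#.] d10
V moving scores +1; V passing scores +1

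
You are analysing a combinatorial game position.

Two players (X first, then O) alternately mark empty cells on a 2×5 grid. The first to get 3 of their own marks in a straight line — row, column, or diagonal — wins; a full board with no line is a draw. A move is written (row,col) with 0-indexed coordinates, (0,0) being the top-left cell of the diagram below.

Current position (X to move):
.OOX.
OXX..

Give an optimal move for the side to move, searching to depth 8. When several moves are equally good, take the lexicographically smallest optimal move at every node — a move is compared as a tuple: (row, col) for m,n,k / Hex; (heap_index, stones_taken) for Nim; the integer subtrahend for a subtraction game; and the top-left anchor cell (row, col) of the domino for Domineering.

[.OOX./OXX..] X move#1: (0,0):+0/XOOX./OXX.., (0,4):-1/.OOXX/OXX.., (1,3):+1/.OOX./OXXX.*, (1,4):-1/.OOX./OXX.X
[.OOX./OXXX.] end (terminal -1, O#2); searched .OOX./OXX.. to 8

X's best at [.OOX./OXX..]: (1,3)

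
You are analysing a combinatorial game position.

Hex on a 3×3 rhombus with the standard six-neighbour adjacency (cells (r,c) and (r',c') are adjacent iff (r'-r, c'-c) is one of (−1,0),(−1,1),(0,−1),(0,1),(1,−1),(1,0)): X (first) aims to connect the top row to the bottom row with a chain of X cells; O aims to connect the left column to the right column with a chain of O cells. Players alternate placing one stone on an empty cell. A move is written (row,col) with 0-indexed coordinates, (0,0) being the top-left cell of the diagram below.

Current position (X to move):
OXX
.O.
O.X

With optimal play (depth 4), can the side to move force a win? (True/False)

[OXX/.O./O.X] X move#1: (1,0):-1/OXX/XO./O.X, (1,2):+1/OXX/.OX/O.X*, (2,1):-1/OXX/.O./OXX
[OXX/.OX/O.X] end (terminal -1, O#2); searched OXX/.O./O.X to 4

X winning at [OXX/.O./O.X]: True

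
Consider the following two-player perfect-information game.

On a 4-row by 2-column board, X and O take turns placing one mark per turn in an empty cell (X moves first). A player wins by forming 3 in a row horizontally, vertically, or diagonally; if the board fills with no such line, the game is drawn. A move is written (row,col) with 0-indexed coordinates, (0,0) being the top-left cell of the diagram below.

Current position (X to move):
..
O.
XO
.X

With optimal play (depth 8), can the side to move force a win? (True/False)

ply 1, X at ../O./XO/.X | (0,0)=+0→X./O./XO/.X*; (0,1)=+0→.X/O./XO/.X; (1,1)=+0→../OX/XO/.X; (3,0)=+0→../O./XO/XX
ply 2, O at X./O./XO/.X | (0,1)=+0→XO/O./XO/.X*; (1,1)=+0→X./OO/XO/.X; (3,0)=+0→X./O./XO/OX
ply 3, X at XO/O./XO/.X | (1,1)=+0→XO/OX/XO/.X*; (3,0)=-1→XO/O./XO/XX
ply 4, O at XO/OX/XO/.X | (3,0)=+0→XO/OX/XO/OX*
ply 5: XO/OX/XO/OX is terminal +0 (X); from ../O./XO/.X depth 8

X winning at [../O./XO/.X]: False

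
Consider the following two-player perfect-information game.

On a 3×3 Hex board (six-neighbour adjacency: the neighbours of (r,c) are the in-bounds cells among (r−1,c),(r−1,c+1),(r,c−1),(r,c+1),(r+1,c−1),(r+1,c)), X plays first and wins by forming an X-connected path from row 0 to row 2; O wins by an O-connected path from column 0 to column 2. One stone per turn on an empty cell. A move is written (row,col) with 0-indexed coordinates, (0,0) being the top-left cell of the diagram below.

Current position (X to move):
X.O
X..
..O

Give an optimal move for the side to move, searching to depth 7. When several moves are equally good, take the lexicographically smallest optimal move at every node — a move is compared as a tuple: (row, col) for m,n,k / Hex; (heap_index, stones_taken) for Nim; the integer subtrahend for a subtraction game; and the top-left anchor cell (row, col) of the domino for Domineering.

ply 1, X at X.O/X../..O | (0,1)=-1→XXO/X../..O; (1,1)=+1→X.O/XX./..O*; (1,2)=-1→X.O/X.X/..O; (2,0)=+1→X.O/X../X.O; (2,1)=+1→X.O/X../.XO
ply 2, O at X.O/XX./..O | (0,1)=-1→XOO/XX./..O*; (1,2)=-1→X.O/XXO/..O; (2,0)=-1→X.O/XX./O.O; (2,1)=-1→X.O/XX./.OO
ply 3, X at XOO/XX./..O | (1,2)=+1→XOO/XXX/..O*; (2,0)=+1→XOO/XX./X.O; (2,1)=+1→XOO/XX./.XO
ply 4, O at XOO/XXX/..O | (2,0)=-1→XOO/XXX/O.O*; (2,1)=-1→XOO/XXX/.OO
ply 5, X at XOO/XXX/O.O | (2,1)=+1→XOO/XXX/OXO*
ply 6: XOO/XXX/OXO is terminal -1 (O); from X.O/X../..O depth 7

X's best at [X.O/X../..O]: (1,1)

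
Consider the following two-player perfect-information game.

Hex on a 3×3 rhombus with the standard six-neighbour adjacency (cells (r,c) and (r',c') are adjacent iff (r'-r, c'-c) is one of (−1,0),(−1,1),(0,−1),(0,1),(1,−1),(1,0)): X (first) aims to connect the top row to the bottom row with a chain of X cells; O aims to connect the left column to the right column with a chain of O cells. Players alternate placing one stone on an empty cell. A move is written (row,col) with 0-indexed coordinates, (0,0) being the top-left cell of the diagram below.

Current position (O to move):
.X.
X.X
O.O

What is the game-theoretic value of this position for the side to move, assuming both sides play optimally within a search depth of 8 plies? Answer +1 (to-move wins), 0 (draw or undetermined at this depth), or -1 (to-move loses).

ply 1, O at .X./X.X/O.O | (0,0)=-1→OX./X.X/O.O; (0,2)=+1→.XO/X.X/O.O*; (1,1)=+1→.X./XOX/O.O; (2,1)=+1→.X./X.X/OOO
ply 2, X at .XO/X.X/O.O | (0,0)=-1→XXO/X.X/O.O*; (1,1)=-1→.XO/XXX/O.O; (2,1)=-1→.XO/X.X/OXO
ply 3, O at XXO/X.X/O.O | (1,1)=+1→XXO/XOX/O.O*; (2,1)=+1→XXO/X.X/OOO
ply 4: XXO/XOX/O.O is terminal -1 (X); from .X./X.X/O.O depth 8

value(.X./X.X/O.O, O) = +1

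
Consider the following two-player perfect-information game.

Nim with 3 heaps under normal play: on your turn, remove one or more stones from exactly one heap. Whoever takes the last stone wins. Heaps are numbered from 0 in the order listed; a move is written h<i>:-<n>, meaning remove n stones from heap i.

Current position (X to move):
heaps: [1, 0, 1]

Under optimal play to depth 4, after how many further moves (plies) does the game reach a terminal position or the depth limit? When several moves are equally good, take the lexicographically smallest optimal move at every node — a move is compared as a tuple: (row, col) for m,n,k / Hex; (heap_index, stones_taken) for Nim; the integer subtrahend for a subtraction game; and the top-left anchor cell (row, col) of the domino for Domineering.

PV length from [(1,0,1)]: 2 plies

ply 1, X at (1,0,1) | h0:-1=-1→(0,0,1)*; h2:-1=-1→(1,0,0)
ply 2, O at (0,0,1) | h2:-1=+1→(0,0,0)*
ply 3: (0,0,0) is terminal -1 (X); from (1,0,1) depth 4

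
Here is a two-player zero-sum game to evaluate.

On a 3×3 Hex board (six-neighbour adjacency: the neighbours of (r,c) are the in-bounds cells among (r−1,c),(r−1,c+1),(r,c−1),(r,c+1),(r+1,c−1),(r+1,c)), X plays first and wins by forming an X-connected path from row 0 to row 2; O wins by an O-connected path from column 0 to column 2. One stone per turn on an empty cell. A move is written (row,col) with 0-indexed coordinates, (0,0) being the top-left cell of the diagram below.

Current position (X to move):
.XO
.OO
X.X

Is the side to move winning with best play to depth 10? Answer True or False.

X winning at [.XO/.OO/X.X]: True

ply 1, X at .XO/.OO/X.X | (0,0)=-1→XXO/.OO/X.X; (1,0)=+1→.XO/XOO/X.X*; (2,1)=-1→.XO/.OO/XXX
ply 2: .XO/XOO/X.X is terminal -1 (O); from .XO/.OO/X.X depth 10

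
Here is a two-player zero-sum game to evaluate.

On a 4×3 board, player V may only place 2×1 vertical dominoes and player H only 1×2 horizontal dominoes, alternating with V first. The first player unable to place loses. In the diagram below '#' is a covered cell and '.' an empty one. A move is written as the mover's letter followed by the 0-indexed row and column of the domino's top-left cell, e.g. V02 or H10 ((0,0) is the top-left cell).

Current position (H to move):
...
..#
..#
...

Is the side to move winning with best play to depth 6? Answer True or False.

H winning at [.../..#/..#/...]: False

p1 H@[.../..#/..#/...]: H00[##./..#/..#/...]-1* H01[.##/..#/..#/...]-1 H10[.../###/..#/...]-1 H20[.../..#/###/...]-1 H30[.../..#/..#/##.]-1 H31[.../..#/..#/.##]-1
p2 V@[##./..#/..#/...]: V10[##./#.#/#.#/...]+1* V11[##./.##/.##/...]+1 V20[##./..#/#.#/#..]+1 V21[##./..#/.##/.#.]+1
p3 H@[##./#.#/#.#/...]: H30[##./#.#/#.#/##.]-1* H31[##./#.#/#.#/.##]-1
p4 V@[##./#.#/#.#/##.]: V11[##./###/###/##.]+1*
p5 H@[##./###/###/##.] terminal -1; root [.../..#/..#/...] d6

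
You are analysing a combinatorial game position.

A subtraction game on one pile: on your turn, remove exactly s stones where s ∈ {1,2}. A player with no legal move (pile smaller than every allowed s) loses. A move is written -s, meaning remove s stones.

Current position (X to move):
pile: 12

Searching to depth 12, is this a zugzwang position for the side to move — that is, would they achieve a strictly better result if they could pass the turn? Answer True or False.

zugzwang(12, X) = True

p1 X@[12]: -1[11]-1* -2[10]-1
p2 O@[11]: -1[10]-1 -2[9]+1*
p3 X@[9]: -1[8]-1* -2[7]-1
p4 O@[8]: -1[7]-1 -2[6]+1*
p5 X@[6]: -1[5]-1* -2[4]-1
p6 O@[5]: -1[4]-1 -2[3]+1*
p7 X@[3]: -1[2]-1* -2[1]-1
p8 O@[2]: -1[1]-1 -2[0]+1*
p9 X@[0] terminal -1; root [12] d12
suppose X passes — search the same position with O to move:
pass> p1 O@[12]: -1[11]-1* -2[10]-1
pass> p2 X@[11]: -1[10]-1 -2[9]+1*
pass> p3 O@[9]: -1[8]-1* -2[7]-1
pass> p4 X@[8]: -1[7]-1 -2[6]+1*
pass> p5 O@[6]: -1[5]-1* -2[4]-1
pass> p6 X@[5]: -1[4]-1 -2[3]+1*
pass> p7 O@[3]: -1[2]-1* -2[1]-1
pass> p8 X@[2]: -1[1]-1 -2[0]+1*
pass> p9 O@[0] terminal -1; root [12] d12
for X: play -1, pass +1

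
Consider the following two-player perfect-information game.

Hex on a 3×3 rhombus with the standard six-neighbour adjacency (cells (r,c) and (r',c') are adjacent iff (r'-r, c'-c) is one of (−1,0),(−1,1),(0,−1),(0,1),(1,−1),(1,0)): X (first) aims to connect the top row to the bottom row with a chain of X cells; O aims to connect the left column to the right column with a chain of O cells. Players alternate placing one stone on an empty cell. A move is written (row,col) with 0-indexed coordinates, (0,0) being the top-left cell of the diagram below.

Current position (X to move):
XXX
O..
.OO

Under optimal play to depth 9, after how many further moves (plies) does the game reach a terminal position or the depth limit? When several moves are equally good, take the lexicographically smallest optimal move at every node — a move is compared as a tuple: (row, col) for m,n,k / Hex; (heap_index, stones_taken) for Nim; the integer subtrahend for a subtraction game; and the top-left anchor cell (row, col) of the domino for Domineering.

p1 X@[XXX/O../.OO]: (1,1)[XXX/OX./.OO]-1* (1,2)[XXX/O.X/.OO]-1 (2,0)[XXX/O../XOO]-1
p2 O@[XXX/OX./.OO]: (1,2)[XXX/OXO/.OO]-1 (2,0)[XXX/OX./OOO]+1*
p3 X@[XXX/OX./OOO] terminal -1; root [XXX/O../.OO] d9

PV length from [XXX/O../.OO]: 2 plies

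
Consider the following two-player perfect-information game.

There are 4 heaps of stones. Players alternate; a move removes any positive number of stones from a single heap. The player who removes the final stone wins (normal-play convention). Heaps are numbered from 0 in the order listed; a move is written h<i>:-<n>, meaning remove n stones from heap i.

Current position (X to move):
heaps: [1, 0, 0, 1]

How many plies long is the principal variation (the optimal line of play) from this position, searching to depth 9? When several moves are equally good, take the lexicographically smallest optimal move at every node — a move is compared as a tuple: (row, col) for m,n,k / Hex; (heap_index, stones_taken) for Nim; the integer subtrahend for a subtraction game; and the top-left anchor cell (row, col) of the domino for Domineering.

PV length from [(1,0,0,1)]: 2 plies

[(1,0,0,1)] X move#1: h0:-1:-1/(0,0,0,1)*, h3:-1:-1/(1,0,0,0)
[(0,0,0,1)] O move#2: h3:-1:+1/(0,0,0,0)*
[(0,0,0,0)] end (terminal -1, X#3); searched (1,0,0,1) to 9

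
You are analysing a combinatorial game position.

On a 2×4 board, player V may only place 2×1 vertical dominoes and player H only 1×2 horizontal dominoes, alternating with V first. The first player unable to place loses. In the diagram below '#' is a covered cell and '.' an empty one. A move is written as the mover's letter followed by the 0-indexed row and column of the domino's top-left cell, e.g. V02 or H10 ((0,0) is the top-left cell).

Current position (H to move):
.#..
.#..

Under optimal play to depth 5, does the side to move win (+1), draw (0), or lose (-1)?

p1 H@[.#../.#..]: H02[.###/.#..]+1* H12[.#../.###]+1
p2 V@[.###/.#..]: V00[####/##..]-1*
p3 H@[####/##..]: H12[####/####]+1*
p4 V@[####/####] terminal -1; root [.#../.#..] d5

value(.#../.#.., H) = +1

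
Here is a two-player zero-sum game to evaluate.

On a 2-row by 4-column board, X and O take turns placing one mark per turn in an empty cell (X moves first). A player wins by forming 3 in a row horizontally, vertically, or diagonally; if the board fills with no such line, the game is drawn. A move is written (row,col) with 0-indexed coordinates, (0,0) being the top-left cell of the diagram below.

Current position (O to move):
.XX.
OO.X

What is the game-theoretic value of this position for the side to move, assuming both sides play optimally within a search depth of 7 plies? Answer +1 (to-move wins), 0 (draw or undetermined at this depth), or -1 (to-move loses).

value(.XX./OO.X, O) = +1

[.XX./OO.X] O move#1: (0,0):-1/OXX./OO.X, (0,3):-1/.XXO/OO.X, (1,2):+1/.XX./OOOX*
[.XX./OOOX] end (terminal -1, X#2); searched .XX./OO.X to 7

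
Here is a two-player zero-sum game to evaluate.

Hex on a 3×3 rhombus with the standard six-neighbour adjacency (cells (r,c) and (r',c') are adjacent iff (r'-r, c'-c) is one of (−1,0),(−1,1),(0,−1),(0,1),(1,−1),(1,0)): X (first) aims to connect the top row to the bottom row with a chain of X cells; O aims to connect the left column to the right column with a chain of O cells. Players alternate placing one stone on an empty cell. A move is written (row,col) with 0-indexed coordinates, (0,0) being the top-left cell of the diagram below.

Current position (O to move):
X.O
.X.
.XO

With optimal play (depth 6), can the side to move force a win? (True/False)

O winning at [X.O/.X./.XO]: False

[X.O/.X./.XO] O move#1: (0,1):-1/XOO/.X./.XO*, (1,0):-1/X.O/OX./.XO, (1,2):-1/X.O/.XO/.XO, (2,0):-1/X.O/.X./OXO
[XOO/.X./.XO] X move#2: (1,0):+1/XOO/XX./.XO*, (1,2):-1/XOO/.XX/.XO, (2,0):-1/XOO/.X./XXO
[XOO/XX./.XO] end (terminal -1, O#3); searched X.O/.X./.XO to 6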